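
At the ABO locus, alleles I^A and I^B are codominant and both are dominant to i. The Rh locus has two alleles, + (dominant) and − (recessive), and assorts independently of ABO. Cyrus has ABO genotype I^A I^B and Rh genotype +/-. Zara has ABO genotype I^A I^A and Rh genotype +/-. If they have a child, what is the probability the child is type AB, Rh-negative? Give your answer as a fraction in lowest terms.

1/8

ABO cross I^A I^B × I^A I^A → offspring phenotypes: 1/2 A, 1/2 AB.
Rh cross +/- × +/- → 3/4 Rh+, 1/4 Rh-.
Independent loci: P(type AB, Rh-negative) = 1/2 × 1/4 = 1/8.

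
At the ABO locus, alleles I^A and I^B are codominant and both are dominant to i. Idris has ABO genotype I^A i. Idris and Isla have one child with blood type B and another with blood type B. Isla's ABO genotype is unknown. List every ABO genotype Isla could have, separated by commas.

For each candidate genotype of Isla, check whether crossing it with I^A i can produce every observed child phenotype.
  I^A I^A → possible child types {A} ✗
  I^A I^B → possible child types {A, B, AB} ✓
  I^A i → possible child types {O, A} ✗
  I^B I^B → possible child types {B, AB} ✓
  I^B i → possible child types {O, A, B, AB} ✓
  i i → possible child types {O, A} ✗

I^A I^B, I^B I^B, I^B i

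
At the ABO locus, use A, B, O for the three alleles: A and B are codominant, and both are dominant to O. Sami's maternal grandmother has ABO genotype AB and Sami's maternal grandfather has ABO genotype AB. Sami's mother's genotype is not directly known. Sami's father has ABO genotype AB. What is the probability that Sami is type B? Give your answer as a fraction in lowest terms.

Sami's mother's ABO genotype from AB × AB: 1/4 AA, 1/2 AB, 1/4 BB.
Crossing each possibility with the father AB and summing P(type B): 1/4·0 + 1/2·1/4 + 1/4·1/2 = 1/4.

1/4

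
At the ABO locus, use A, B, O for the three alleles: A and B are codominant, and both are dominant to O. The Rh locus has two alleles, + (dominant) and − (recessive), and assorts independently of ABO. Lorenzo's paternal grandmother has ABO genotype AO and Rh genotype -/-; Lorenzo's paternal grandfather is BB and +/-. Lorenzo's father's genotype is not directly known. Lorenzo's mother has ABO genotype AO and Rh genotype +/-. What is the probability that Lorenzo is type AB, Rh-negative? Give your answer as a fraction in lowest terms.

Lorenzo's father's ABO genotype from AO × BB: 1/2 AB, 1/2 BO.
Crossing each possibility with the mother AO and summing P(type AB): 1/2·1/4 + 1/2·1/4 = 1/4.
Similarly for Rh via the father's Rh distribution: P(Rh-) = 3/8.
Independent loci: 1/4 × 3/8 = 3/32.

3/32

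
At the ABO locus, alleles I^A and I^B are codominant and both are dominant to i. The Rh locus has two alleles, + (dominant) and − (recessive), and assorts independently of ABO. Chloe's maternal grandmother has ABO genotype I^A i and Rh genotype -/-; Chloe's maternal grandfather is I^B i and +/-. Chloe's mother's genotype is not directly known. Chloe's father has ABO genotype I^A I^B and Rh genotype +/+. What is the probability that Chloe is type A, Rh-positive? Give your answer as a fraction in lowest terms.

3/8

Chloe's mother's ABO genotype from I^A i × I^B i: 1/4 I^A I^B, 1/4 I^A i, 1/4 I^B i, 1/4 i i.
Crossing each possibility with the father I^A I^B and summing P(type A): 1/4·1/4 + 1/4·1/2 + 1/4·1/4 + 1/4·1/2 = 3/8.
Similarly for Rh via the mother's Rh distribution: P(Rh+) = 1.
Independent loci: 3/8 × 1 = 3/8.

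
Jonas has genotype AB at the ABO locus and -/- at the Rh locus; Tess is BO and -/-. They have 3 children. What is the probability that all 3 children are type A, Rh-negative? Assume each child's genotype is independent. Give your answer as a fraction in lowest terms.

ABO cross AB × BO → 1/4 A, 1/2 B, 1/4 AB.
Rh cross -/- × -/- → 1 Rh-; so P(type A, Rh-negative) = 1/4 × 1 = 1/4 per child.
All 3 independent: (1/4)^3 = 1/64.

1/64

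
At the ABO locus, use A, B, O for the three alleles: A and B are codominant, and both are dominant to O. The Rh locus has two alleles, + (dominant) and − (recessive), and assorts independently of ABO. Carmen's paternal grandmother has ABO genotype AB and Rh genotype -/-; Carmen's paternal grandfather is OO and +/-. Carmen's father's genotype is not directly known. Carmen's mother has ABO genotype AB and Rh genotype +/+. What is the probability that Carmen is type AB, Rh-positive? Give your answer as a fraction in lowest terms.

1/4

Carmen's father's ABO genotype from AB × OO: 1/2 AO, 1/2 BO.
Crossing each possibility with the mother AB and summing P(type AB): 1/2·1/4 + 1/2·1/4 = 1/4.
Similarly for Rh via the father's Rh distribution: P(Rh+) = 1.
Independent loci: 1/4 × 1 = 1/4.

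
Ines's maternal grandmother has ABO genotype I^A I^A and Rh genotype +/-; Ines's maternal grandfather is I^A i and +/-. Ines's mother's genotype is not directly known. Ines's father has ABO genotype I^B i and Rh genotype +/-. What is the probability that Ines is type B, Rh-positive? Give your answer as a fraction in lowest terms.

Ines's mother's ABO genotype from I^A I^A × I^A i: 1/2 I^A I^A, 1/2 I^A i.
Crossing each possibility with the father I^B i and summing P(type B): 1/2·0 + 1/2·1/4 = 1/8.
Similarly for Rh via the mother's Rh distribution: P(Rh+) = 3/4.
Independent loci: 1/8 × 3/4 = 3/32.

3/32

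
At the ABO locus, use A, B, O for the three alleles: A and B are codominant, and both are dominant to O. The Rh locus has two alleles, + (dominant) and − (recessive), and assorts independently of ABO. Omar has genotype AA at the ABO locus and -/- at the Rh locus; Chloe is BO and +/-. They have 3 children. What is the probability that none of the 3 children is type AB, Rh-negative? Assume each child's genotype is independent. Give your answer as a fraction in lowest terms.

27/64

ABO cross AA × BO → 1/2 A, 1/2 AB.
Rh cross -/- × +/- → 1/2 Rh+, 1/2 Rh-; so P(type AB, Rh-negative) = 1/2 × 1/2 = 1/4 per child.
P(not type AB, Rh-negative) = 3/4 for one child; (3/4)^3 = 27/64.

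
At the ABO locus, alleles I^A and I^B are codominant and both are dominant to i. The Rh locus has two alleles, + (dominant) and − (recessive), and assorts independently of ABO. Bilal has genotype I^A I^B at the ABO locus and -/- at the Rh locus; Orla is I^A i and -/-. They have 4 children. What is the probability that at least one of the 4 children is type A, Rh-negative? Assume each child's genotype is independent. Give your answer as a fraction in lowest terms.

ABO cross I^A I^B × I^A i → 1/2 A, 1/4 B, 1/4 AB.
Rh cross -/- × -/- → 1 Rh-; so P(type A, Rh-negative) = 1/2 × 1 = 1/2 per child.
P(none) = (1/2)^4 = 1/16; P(at least one) = 1 − 1/16 = 15/16.

15/16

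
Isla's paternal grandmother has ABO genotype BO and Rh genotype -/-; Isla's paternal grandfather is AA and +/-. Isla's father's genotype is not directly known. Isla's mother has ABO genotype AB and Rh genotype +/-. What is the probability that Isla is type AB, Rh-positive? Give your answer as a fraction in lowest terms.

Isla's father's ABO genotype from BO × AA: 1/2 AB, 1/2 AO.
Crossing each possibility with the mother AB and summing P(type AB): 1/2·1/2 + 1/2·1/4 = 3/8.
Similarly for Rh via the father's Rh distribution: P(Rh+) = 5/8.
Independent loci: 3/8 × 5/8 = 15/64.

15/64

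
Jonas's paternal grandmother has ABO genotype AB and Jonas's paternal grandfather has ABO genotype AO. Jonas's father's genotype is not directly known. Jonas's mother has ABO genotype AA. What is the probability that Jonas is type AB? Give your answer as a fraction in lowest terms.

Jonas's father's ABO genotype from AB × AO: 1/4 AA, 1/4 AB, 1/4 AO, 1/4 BO.
Crossing each possibility with the mother AA and summing P(type AB): 1/4·0 + 1/4·1/2 + 1/4·0 + 1/4·1/2 = 1/4.

1/4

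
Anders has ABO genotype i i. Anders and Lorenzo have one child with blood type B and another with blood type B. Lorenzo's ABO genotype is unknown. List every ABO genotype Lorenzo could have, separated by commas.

I^A I^B, I^B I^B, I^B i

For each candidate genotype of Lorenzo, check whether crossing it with i i can produce every observed child phenotype.
  I^A I^A → possible child types {A} ✗
  I^A I^B → possible child types {A, B} ✓
  I^A i → possible child types {O, A} ✗
  I^B I^B → possible child types {B} ✓
  I^B i → possible child types {O, B} ✓
  i i → possible child types {O} ✗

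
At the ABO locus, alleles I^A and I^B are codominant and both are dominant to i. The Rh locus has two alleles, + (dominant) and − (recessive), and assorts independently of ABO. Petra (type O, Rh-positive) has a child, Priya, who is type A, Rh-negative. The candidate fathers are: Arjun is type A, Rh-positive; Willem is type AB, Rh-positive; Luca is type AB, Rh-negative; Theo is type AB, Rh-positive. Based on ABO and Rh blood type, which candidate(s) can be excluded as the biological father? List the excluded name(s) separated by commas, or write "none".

A candidate is excluded only if no genotype consistent with his phenotype could produce a type A, Rh-negative child with a type O, Rh-positive mother.
Every candidate has at least one consistent genotype combination, so none can be excluded.

none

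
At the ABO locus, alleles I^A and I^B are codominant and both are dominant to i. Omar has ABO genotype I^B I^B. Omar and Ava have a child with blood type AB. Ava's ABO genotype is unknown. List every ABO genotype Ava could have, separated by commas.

For each candidate genotype of Ava, check whether crossing it with I^B I^B can produce every observed child phenotype.
  I^A I^A → possible child types {AB} ✓
  I^A I^B → possible child types {B, AB} ✓
  I^A i → possible child types {B, AB} ✓
  I^B I^B → possible child types {B} ✗
  I^B i → possible child types {B} ✗
  i i → possible child types {B} ✗

I^A I^A, I^A I^B, I^A i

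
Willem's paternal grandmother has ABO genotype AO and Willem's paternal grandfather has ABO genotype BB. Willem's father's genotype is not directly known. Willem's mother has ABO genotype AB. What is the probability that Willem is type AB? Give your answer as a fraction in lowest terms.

3/8

Willem's father's ABO genotype from AO × BB: 1/2 AB, 1/2 BO.
Crossing each possibility with the mother AB and summing P(type AB): 1/2·1/2 + 1/2·1/4 = 3/8.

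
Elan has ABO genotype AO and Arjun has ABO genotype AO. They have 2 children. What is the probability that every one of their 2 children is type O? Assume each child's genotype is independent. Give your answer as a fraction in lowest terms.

1/16

ABO cross AO × AO → 1/4 O, 3/4 A.
So P(type O) = 1/4 per child.
All 2 independent: (1/4)^2 = 1/16.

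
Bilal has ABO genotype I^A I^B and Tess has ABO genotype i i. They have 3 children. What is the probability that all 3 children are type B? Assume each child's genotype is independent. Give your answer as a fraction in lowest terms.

1/8

ABO cross I^A I^B × i i → 1/2 A, 1/2 B.
So P(type B) = 1/2 per child.
All 3 independent: (1/2)^3 = 1/8.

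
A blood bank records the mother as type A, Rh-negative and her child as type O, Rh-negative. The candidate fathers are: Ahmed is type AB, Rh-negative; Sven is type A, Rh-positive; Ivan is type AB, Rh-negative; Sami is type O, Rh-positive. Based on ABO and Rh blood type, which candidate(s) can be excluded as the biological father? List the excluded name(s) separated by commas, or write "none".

Ahmed, Ivan

A candidate is excluded only if no genotype consistent with his phenotype could produce a type O, Rh-negative child with a type A, Rh-negative mother.
Ahmed (type AB, Rh-): no genotype consistent with that phenotype can produce a type-O Rh- child with a type-A mother.
Ivan (type AB, Rh-): no genotype consistent with that phenotype can produce a type-O Rh- child with a type-A mother.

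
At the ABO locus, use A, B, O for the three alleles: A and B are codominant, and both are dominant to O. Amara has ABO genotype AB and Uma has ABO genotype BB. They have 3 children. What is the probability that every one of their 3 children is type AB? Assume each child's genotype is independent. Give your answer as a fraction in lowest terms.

ABO cross AB × BB → 1/2 B, 1/2 AB.
So P(type AB) = 1/2 per child.
All 3 independent: (1/2)^3 = 1/8.

1/8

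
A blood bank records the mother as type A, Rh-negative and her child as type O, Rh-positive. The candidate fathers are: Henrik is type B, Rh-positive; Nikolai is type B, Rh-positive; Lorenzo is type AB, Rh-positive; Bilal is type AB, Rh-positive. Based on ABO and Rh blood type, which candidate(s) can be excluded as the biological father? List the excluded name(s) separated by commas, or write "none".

A candidate is excluded only if no genotype consistent with his phenotype could produce a type O, Rh-positive child with a type A, Rh-negative mother.
Lorenzo (type AB, Rh+): no genotype consistent with that phenotype can produce a type-O Rh+ child with a type-A mother.
Bilal (type AB, Rh+): no genotype consistent with that phenotype can produce a type-O Rh+ child with a type-A mother.

Lorenzo, Bilal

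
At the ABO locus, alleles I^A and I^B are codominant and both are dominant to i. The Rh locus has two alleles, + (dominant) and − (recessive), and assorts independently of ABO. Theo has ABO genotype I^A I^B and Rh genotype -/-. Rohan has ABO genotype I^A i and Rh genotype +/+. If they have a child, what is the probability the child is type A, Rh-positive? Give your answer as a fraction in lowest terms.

ABO cross I^A I^B × I^A i → offspring phenotypes: 1/2 A, 1/4 B, 1/4 AB.
Rh cross -/- × +/+ → 1 Rh+.
Independent loci: P(type A, Rh-positive) = 1/2 × 1 = 1/2.

1/2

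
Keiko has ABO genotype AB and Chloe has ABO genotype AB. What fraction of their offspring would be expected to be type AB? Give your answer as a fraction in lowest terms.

1/2

ABO cross AB × AB → offspring phenotypes: 1/4 A, 1/4 B, 1/2 AB.
So P(type AB) = 1/2.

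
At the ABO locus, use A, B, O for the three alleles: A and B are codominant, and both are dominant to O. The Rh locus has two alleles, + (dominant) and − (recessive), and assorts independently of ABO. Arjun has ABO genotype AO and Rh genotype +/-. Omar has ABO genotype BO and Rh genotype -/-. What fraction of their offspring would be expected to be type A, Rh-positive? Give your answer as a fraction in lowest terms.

ABO cross AO × BO → offspring phenotypes: 1/4 O, 1/4 A, 1/4 B, 1/4 AB.
Rh cross +/- × -/- → 1/2 Rh+, 1/2 Rh-.
Independent loci: P(type A, Rh-positive) = 1/4 × 1/2 = 1/8.

1/8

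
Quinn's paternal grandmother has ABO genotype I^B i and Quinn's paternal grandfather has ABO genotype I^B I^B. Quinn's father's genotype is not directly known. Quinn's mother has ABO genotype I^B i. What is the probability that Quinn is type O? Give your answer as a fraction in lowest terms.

1/8

Quinn's father's ABO genotype from I^B i × I^B I^B: 1/2 I^B I^B, 1/2 I^B i.
Crossing each possibility with the mother I^B i and summing P(type O): 1/2·0 + 1/2·1/4 = 1/8.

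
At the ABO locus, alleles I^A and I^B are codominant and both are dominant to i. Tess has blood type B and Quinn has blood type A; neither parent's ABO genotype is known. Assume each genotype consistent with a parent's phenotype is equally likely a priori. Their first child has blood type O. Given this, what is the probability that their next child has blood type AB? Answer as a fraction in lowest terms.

1/4

Possible genotypes: Tess ∈ {I^B I^B, I^B i}; Quinn ∈ {I^A I^A, I^A i}.
Weight each parental genotype pair by prior × P(type-O child):
  I^B i × I^A i: posterior weight 1; P(next child type AB) = 1/4.
Weighted sum = 1/4.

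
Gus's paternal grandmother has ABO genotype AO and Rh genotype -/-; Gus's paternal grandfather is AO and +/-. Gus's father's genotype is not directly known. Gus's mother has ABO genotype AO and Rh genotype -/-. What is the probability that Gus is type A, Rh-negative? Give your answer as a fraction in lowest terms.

Gus's father's ABO genotype from AO × AO: 1/4 AA, 1/2 AO, 1/4 OO.
Crossing each possibility with the mother AO and summing P(type A): 1/4·1 + 1/2·3/4 + 1/4·1/2 = 3/4.
Similarly for Rh via the father's Rh distribution: P(Rh-) = 3/4.
Independent loci: 3/4 × 3/4 = 9/16.

9/16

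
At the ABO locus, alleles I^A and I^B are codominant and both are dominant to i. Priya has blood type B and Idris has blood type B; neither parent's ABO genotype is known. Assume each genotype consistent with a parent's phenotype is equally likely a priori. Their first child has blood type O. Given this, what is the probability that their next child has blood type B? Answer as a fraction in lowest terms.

Possible genotypes: Priya ∈ {I^B I^B, I^B i}; Idris ∈ {I^B I^B, I^B i}.
Weight each parental genotype pair by prior × P(type-O child):
  I^B i × I^B i: posterior weight 1; P(next child type B) = 3/4.
Weighted sum = 3/4.

3/4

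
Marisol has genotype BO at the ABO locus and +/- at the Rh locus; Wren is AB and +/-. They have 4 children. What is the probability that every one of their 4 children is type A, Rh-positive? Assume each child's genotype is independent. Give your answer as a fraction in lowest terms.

81/65536

ABO cross BO × AB → 1/4 A, 1/2 B, 1/4 AB.
Rh cross +/- × +/- → 3/4 Rh+, 1/4 Rh-; so P(type A, Rh-positive) = 1/4 × 3/4 = 3/16 per child.
All 4 independent: (3/16)^4 = 81/65536.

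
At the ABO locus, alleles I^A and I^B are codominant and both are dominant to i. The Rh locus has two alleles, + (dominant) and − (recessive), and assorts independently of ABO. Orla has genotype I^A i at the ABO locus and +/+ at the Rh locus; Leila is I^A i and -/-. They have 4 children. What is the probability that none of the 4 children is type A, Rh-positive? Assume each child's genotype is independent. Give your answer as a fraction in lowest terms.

1/256

ABO cross I^A i × I^A i → 1/4 O, 3/4 A.
Rh cross +/+ × -/- → 1 Rh+; so P(type A, Rh-positive) = 3/4 × 1 = 3/4 per child.
P(not type A, Rh-positive) = 1/4 for one child; (1/4)^4 = 1/256.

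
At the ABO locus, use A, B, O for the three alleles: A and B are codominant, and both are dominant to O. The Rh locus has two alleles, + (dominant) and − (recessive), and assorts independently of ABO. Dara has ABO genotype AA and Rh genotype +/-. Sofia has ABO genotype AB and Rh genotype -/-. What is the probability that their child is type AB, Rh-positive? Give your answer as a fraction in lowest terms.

1/4

ABO cross AA × AB → offspring phenotypes: 1/2 A, 1/2 AB.
Rh cross +/- × -/- → 1/2 Rh+, 1/2 Rh-.
Independent loci: P(type AB, Rh-positive) = 1/2 × 1/2 = 1/4.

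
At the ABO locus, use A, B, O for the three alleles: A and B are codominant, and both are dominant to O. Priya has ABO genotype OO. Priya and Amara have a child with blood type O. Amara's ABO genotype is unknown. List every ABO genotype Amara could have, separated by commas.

AO, BO, OO

For each candidate genotype of Amara, check whether crossing it with OO can produce every observed child phenotype.
  AA → possible child types {A} ✗
  AB → possible child types {A, B} ✗
  AO → possible child types {O, A} ✓
  BB → possible child types {B} ✗
  BO → possible child types {O, B} ✓
  OO → possible child types {O} ✓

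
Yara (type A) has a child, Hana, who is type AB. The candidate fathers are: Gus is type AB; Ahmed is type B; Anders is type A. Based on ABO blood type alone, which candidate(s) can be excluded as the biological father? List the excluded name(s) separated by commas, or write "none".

Anders

A candidate is excluded only if no genotype consistent with his phenotype could produce a type AB child with a type A mother.
Anders (type A): no genotype consistent with that phenotype can produce a type-AB child with a type-A mother.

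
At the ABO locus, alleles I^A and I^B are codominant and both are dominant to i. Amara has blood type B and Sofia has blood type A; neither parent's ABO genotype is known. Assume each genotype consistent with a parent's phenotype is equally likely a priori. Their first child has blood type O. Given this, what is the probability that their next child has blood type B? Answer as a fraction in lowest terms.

1/4

Possible genotypes: Amara ∈ {I^B I^B, I^B i}; Sofia ∈ {I^A I^A, I^A i}.
Weight each parental genotype pair by prior × P(type-O child):
  I^B i × I^A i: posterior weight 1; P(next child type B) = 1/4.
Weighted sum = 1/4.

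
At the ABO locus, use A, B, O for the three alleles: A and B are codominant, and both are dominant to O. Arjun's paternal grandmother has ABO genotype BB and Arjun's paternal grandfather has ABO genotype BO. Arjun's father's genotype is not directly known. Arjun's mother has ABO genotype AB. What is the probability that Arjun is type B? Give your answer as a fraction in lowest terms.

Arjun's father's ABO genotype from BB × BO: 1/2 BB, 1/2 BO.
Crossing each possibility with the mother AB and summing P(type B): 1/2·1/2 + 1/2·1/2 = 1/2.

1/2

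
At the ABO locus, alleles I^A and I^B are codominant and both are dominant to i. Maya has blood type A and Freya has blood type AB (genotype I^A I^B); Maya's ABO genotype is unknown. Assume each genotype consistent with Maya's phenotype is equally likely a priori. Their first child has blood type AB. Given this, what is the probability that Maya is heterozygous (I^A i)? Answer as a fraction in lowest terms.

1/3

Possible genotypes: Maya ∈ {I^A I^A, I^A i}; Freya ∈ {I^A I^B}.
Weight each parental genotype pair by prior × P(type-AB child):
  I^A I^A × I^A I^B: posterior weight 2/3.
  I^A i × I^A I^B: posterior weight 1/3.
Sum the posterior weight over pairs where Maya is I^A i: 1/3.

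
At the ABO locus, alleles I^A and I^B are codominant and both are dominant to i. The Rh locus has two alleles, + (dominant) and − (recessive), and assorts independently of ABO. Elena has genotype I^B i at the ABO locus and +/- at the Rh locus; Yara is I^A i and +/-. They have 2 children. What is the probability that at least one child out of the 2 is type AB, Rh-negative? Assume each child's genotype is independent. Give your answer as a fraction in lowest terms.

ABO cross I^B i × I^A i → 1/4 O, 1/4 A, 1/4 B, 1/4 AB.
Rh cross +/- × +/- → 3/4 Rh+, 1/4 Rh-; so P(type AB, Rh-negative) = 1/4 × 1/4 = 1/16 per child.
P(none) = (15/16)^2 = 225/256; P(at least one) = 1 − 225/256 = 31/256.

31/256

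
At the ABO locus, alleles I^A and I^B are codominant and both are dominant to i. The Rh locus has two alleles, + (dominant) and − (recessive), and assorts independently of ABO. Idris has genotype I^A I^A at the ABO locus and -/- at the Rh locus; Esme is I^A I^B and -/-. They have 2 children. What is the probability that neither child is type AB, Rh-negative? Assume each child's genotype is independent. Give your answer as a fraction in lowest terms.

ABO cross I^A I^A × I^A I^B → 1/2 A, 1/2 AB.
Rh cross -/- × -/- → 1 Rh-; so P(type AB, Rh-negative) = 1/2 × 1 = 1/2 per child.
P(not type AB, Rh-negative) = 1/2 for one child; (1/2)^2 = 1/4.

1/4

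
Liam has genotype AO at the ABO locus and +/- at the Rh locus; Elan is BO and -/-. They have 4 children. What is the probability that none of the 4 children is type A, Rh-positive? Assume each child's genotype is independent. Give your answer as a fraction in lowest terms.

2401/4096

ABO cross AO × BO → 1/4 O, 1/4 A, 1/4 B, 1/4 AB.
Rh cross +/- × -/- → 1/2 Rh+, 1/2 Rh-; so P(type A, Rh-positive) = 1/4 × 1/2 = 1/8 per child.
P(not type A, Rh-positive) = 7/8 for one child; (7/8)^4 = 2401/4096.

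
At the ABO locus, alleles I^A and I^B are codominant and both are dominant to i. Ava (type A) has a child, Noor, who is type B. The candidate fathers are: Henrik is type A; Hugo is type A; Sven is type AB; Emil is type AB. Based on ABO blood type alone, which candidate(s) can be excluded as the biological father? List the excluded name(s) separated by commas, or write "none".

Henrik, Hugo

A candidate is excluded only if no genotype consistent with his phenotype could produce a type B child with a type A mother.
Henrik (type A): no genotype consistent with that phenotype can produce a type-B child with a type-A mother.
Hugo (type A): no genotype consistent with that phenotype can produce a type-B child with a type-A mother.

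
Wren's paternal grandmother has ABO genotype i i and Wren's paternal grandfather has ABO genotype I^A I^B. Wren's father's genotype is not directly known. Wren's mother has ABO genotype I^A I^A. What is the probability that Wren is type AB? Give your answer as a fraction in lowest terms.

1/4

Wren's father's ABO genotype from i i × I^A I^B: 1/2 I^A i, 1/2 I^B i.
Crossing each possibility with the mother I^A I^A and summing P(type AB): 1/2·0 + 1/2·1/2 = 1/4.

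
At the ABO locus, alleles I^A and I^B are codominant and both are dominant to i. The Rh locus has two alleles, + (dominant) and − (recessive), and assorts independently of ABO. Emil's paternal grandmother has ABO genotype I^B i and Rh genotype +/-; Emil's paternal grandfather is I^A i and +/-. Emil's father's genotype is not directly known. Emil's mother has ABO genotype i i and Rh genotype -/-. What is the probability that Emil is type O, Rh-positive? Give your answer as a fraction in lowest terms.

1/4

Emil's father's ABO genotype from I^B i × I^A i: 1/4 I^A I^B, 1/4 I^A i, 1/4 I^B i, 1/4 i i.
Crossing each possibility with the mother i i and summing P(type O): 1/4·0 + 1/4·1/2 + 1/4·1/2 + 1/4·1 = 1/2.
Similarly for Rh via the father's Rh distribution: P(Rh+) = 1/2.
Independent loci: 1/2 × 1/2 = 1/4.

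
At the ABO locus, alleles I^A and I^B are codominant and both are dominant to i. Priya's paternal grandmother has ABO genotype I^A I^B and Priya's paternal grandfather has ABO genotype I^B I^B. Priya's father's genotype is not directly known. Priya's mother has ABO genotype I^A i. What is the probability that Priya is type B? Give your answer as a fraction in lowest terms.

3/8

Priya's father's ABO genotype from I^A I^B × I^B I^B: 1/2 I^A I^B, 1/2 I^B I^B.
Crossing each possibility with the mother I^A i and summing P(type B): 1/2·1/4 + 1/2·1/2 = 3/8.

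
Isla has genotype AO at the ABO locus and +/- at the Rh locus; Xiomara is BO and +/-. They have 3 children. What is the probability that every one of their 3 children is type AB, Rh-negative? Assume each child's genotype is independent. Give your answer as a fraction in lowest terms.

1/4096

ABO cross AO × BO → 1/4 O, 1/4 A, 1/4 B, 1/4 AB.
Rh cross +/- × +/- → 3/4 Rh+, 1/4 Rh-; so P(type AB, Rh-negative) = 1/4 × 1/4 = 1/16 per child.
All 3 independent: (1/16)^3 = 1/4096.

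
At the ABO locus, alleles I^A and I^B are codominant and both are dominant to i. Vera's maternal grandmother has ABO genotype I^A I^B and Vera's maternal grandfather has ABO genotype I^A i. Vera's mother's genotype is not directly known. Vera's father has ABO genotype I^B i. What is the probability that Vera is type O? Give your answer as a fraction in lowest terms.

Vera's mother's ABO genotype from I^A I^B × I^A i: 1/4 I^A I^A, 1/4 I^A I^B, 1/4 I^A i, 1/4 I^B i.
Crossing each possibility with the father I^B i and summing P(type O): 1/4·0 + 1/4·0 + 1/4·1/4 + 1/4·1/4 = 1/8.

1/8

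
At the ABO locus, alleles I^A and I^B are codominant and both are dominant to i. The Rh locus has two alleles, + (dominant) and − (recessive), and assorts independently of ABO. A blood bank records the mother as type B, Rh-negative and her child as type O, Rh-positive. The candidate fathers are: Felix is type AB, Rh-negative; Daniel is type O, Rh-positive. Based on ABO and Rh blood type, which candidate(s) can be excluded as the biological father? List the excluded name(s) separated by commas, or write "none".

A candidate is excluded only if no genotype consistent with his phenotype could produce a type O, Rh-positive child with a type B, Rh-negative mother.
Felix (type AB, Rh-): no genotype consistent with that phenotype can produce a type-O Rh+ child with a type-B mother.

Felix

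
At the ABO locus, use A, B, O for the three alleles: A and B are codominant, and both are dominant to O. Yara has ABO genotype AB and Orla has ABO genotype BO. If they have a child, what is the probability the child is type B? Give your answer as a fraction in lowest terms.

1/2

ABO cross AB × BO → offspring phenotypes: 1/4 A, 1/2 B, 1/4 AB.
So P(type B) = 1/2.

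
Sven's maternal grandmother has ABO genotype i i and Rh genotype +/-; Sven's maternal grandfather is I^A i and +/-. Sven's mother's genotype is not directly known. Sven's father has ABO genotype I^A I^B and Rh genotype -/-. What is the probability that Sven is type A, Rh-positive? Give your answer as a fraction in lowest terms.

Sven's mother's ABO genotype from i i × I^A i: 1/2 I^A i, 1/2 i i.
Crossing each possibility with the father I^A I^B and summing P(type A): 1/2·1/2 + 1/2·1/2 = 1/2.
Similarly for Rh via the mother's Rh distribution: P(Rh+) = 1/2.
Independent loci: 1/2 × 1/2 = 1/4.

1/4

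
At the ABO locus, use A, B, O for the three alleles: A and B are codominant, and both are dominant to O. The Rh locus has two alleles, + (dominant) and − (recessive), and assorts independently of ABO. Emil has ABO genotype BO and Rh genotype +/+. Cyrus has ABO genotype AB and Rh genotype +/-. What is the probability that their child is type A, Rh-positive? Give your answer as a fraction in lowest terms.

1/4

ABO cross BO × AB → offspring phenotypes: 1/4 A, 1/2 B, 1/4 AB.
Rh cross +/+ × +/- → 1 Rh+.
Independent loci: P(type A, Rh-positive) = 1/4 × 1 = 1/4.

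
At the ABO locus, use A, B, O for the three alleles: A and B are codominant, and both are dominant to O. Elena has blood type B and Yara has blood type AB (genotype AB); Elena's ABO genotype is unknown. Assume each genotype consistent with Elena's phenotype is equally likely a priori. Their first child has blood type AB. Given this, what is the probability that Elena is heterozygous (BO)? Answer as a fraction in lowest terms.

Possible genotypes: Elena ∈ {BB, BO}; Yara ∈ {AB}.
Weight each parental genotype pair by prior × P(type-AB child):
  BB × AB: posterior weight 2/3.
  BO × AB: posterior weight 1/3.
Sum the posterior weight over pairs where Elena is BO: 1/3.

1/3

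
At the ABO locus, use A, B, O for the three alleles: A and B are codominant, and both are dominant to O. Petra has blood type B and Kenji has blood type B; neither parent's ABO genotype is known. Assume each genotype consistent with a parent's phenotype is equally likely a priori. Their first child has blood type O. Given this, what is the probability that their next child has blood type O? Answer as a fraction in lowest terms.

Possible genotypes: Petra ∈ {BB, BO}; Kenji ∈ {BB, BO}.
Weight each parental genotype pair by prior × P(type-O child):
  BO × BO: posterior weight 1; P(next child type O) = 1/4.
Weighted sum = 1/4.

1/4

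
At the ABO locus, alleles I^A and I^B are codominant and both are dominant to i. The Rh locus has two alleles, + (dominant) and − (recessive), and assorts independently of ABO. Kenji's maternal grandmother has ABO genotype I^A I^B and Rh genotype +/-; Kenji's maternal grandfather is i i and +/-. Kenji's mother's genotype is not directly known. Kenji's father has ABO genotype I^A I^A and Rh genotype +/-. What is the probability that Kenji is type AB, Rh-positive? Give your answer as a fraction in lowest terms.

3/16

Kenji's mother's ABO genotype from I^A I^B × i i: 1/2 I^A i, 1/2 I^B i.
Crossing each possibility with the father I^A I^A and summing P(type AB): 1/2·0 + 1/2·1/2 = 1/4.
Similarly for Rh via the mother's Rh distribution: P(Rh+) = 3/4.
Independent loci: 1/4 × 3/4 = 3/16.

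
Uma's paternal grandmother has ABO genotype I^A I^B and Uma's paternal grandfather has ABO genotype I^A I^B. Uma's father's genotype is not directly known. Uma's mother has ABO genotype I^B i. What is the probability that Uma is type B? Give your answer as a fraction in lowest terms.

Uma's father's ABO genotype from I^A I^B × I^A I^B: 1/4 I^A I^A, 1/2 I^A I^B, 1/4 I^B I^B.
Crossing each possibility with the mother I^B i and summing P(type B): 1/4·0 + 1/2·1/2 + 1/4·1 = 1/2.

1/2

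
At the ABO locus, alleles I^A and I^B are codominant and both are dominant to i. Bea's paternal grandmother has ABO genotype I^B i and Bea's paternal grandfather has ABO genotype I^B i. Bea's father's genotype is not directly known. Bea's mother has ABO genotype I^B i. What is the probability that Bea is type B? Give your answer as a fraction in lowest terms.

Bea's father's ABO genotype from I^B i × I^B i: 1/4 I^B I^B, 1/2 I^B i, 1/4 i i.
Crossing each possibility with the mother I^B i and summing P(type B): 1/4·1 + 1/2·3/4 + 1/4·1/2 = 3/4.

3/4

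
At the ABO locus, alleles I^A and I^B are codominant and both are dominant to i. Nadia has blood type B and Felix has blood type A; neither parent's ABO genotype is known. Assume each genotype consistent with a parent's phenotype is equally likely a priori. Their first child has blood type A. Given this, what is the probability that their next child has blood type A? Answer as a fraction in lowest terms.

5/12

Possible genotypes: Nadia ∈ {I^B I^B, I^B i}; Felix ∈ {I^A I^A, I^A i}.
Weight each parental genotype pair by prior × P(type-A child):
  I^B i × I^A I^A: posterior weight 2/3; P(next child type A) = 1/2.
  I^B i × I^A i: posterior weight 1/3; P(next child type A) = 1/4.
Weighted sum = 5/12.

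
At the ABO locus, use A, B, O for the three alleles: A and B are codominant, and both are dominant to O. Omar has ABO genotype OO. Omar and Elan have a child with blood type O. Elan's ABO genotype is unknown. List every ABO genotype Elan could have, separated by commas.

AO, BO, OO

For each candidate genotype of Elan, check whether crossing it with OO can produce every observed child phenotype.
  AA → possible child types {A} ✗
  AB → possible child types {A, B} ✗
  AO → possible child types {O, A} ✓
  BB → possible child types {B} ✗
  BO → possible child types {O, B} ✓
  OO → possible child types {O} ✓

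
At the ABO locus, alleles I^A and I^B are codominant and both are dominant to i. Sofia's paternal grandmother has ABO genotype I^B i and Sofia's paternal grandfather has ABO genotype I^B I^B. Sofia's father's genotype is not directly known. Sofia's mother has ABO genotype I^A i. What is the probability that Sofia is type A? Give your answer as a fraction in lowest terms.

1/8

Sofia's father's ABO genotype from I^B i × I^B I^B: 1/2 I^B I^B, 1/2 I^B i.
Crossing each possibility with the mother I^A i and summing P(type A): 1/2·0 + 1/2·1/4 = 1/8.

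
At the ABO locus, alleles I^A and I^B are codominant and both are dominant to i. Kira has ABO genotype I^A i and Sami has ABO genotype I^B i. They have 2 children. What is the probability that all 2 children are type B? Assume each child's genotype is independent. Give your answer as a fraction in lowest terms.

ABO cross I^A i × I^B i → 1/4 O, 1/4 A, 1/4 B, 1/4 AB.
So P(type B) = 1/4 per child.
All 2 independent: (1/4)^2 = 1/16.

1/16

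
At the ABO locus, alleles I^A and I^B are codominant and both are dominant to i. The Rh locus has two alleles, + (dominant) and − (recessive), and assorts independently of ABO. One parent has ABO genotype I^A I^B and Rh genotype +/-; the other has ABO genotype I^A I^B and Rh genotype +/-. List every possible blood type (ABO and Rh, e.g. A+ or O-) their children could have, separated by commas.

A+, A-, B+, B-, AB+, AB-

Gametes from I^A I^B × I^A I^B give offspring ABO genotypes I^A I^A, I^A I^B, I^B I^B, i.e. phenotypes A, B, AB.
Rh cross +/- × +/- → phenotypes Rh+, Rh-.
Combining independently: A+, A-, B+, B-, AB+, AB-.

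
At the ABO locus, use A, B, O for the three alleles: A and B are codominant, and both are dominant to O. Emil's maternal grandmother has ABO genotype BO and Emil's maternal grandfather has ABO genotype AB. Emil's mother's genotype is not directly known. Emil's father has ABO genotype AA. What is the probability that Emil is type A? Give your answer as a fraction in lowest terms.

1/2

Emil's mother's ABO genotype from BO × AB: 1/4 AB, 1/4 AO, 1/4 BB, 1/4 BO.
Crossing each possibility with the father AA and summing P(type A): 1/4·1/2 + 1/4·1 + 1/4·0 + 1/4·1/2 = 1/2.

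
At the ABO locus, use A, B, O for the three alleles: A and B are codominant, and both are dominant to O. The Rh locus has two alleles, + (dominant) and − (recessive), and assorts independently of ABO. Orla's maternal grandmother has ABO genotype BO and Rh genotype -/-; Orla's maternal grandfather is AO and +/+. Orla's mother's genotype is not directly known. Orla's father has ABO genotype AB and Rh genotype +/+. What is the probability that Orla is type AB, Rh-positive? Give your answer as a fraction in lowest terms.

1/4

Orla's mother's ABO genotype from BO × AO: 1/4 AB, 1/4 AO, 1/4 BO, 1/4 OO.
Crossing each possibility with the father AB and summing P(type AB): 1/4·1/2 + 1/4·1/4 + 1/4·1/4 + 1/4·0 = 1/4.
Similarly for Rh via the mother's Rh distribution: P(Rh+) = 1.
Independent loci: 1/4 × 1 = 1/4.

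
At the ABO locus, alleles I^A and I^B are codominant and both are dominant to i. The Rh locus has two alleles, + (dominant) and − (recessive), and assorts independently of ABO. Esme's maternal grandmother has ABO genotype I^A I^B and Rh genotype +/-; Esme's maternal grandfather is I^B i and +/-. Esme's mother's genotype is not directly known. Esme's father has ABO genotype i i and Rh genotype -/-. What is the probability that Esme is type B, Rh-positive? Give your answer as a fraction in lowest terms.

Esme's mother's ABO genotype from I^A I^B × I^B i: 1/4 I^A I^B, 1/4 I^A i, 1/4 I^B I^B, 1/4 I^B i.
Crossing each possibility with the father i i and summing P(type B): 1/4·1/2 + 1/4·0 + 1/4·1 + 1/4·1/2 = 1/2.
Similarly for Rh via the mother's Rh distribution: P(Rh+) = 1/2.
Independent loci: 1/2 × 1/2 = 1/4.

1/4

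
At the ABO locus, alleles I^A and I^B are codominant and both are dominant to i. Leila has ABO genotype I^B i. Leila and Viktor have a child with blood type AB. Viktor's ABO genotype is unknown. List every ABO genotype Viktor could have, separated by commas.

I^A I^A, I^A I^B, I^A i

For each candidate genotype of Viktor, check whether crossing it with I^B i can produce every observed child phenotype.
  I^A I^A → possible child types {A, AB} ✓
  I^A I^B → possible child types {A, B, AB} ✓
  I^A i → possible child types {O, A, B, AB} ✓
  I^B I^B → possible child types {B} ✗
  I^B i → possible child types {O, B} ✗
  i i → possible child types {O, B} ✗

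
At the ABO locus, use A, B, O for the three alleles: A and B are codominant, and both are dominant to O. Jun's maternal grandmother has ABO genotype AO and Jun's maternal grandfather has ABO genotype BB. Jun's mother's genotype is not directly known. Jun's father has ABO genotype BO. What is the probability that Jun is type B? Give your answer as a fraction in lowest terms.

Jun's mother's ABO genotype from AO × BB: 1/2 AB, 1/2 BO.
Crossing each possibility with the father BO and summing P(type B): 1/2·1/2 + 1/2·3/4 = 5/8.

5/8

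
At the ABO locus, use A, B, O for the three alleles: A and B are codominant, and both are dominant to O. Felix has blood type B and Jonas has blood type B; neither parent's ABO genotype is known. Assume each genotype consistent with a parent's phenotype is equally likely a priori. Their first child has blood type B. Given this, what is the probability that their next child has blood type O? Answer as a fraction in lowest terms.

1/20

Possible genotypes: Felix ∈ {BB, BO}; Jonas ∈ {BB, BO}.
Weight each parental genotype pair by prior × P(type-B child):
  BB × BB: posterior weight 4/15; P(next child type O) = 0.
  BB × BO: posterior weight 4/15; P(next child type O) = 0.
  BO × BB: posterior weight 4/15; P(next child type O) = 0.
  BO × BO: posterior weight 1/5; P(next child type O) = 1/4.
Weighted sum = 1/20.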